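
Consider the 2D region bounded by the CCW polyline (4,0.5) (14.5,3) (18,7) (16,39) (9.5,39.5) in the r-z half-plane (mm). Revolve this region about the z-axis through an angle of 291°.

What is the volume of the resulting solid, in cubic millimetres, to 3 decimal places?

Volume = 22254.929 mm³

Profile (r,z), 5 vertices: (4,0.5) (14.5,3) (18,7) (16,39) (9.5,39.5)
edge 0: (4,0.5)→(14.5,3)  cross = 4·3 − 14.5·0.5 = 4.7500; (r_i+r_j)·cross = 18.5·4.7500 = 87.8750
edge 1: (14.5,3)→(18,7)  cross = 14.5·7 − 18·3 = 47.5000; (r_i+r_j)·cross = 32.5·47.5000 = 1543.7500
edge 2: (18,7)→(16,39)  cross = 18·39 − 16·7 = 590.0000; (r_i+r_j)·cross = 34·590.0000 = 20060.0000
edge 3: (16,39)→(9.5,39.5)  cross = 16·39.5 − 9.5·39 = 261.5000; (r_i+r_j)·cross = 25.5·261.5000 = 6668.2500
edge 4: (9.5,39.5)→(4,0.5)  cross = 9.5·0.5 − 4·39.5 = -153.2500; (r_i+r_j)·cross = 13.5·-153.2500 = -2068.8750
Σcross = 750.5000 → A = |Σcross|/2 = 375.2500 mm²
Σ(r_i+r_j)·cross = 26291.0000 → first moment M = |Σ|/6 = 4381.8333
R_c = M/A = 4381.8333/375.2500 = 11.6771 mm
θ = 291° = 5.078908 rad
V = θ·R_c·A = 5.078908·11.6771·375.2500 = 22254.929 mm³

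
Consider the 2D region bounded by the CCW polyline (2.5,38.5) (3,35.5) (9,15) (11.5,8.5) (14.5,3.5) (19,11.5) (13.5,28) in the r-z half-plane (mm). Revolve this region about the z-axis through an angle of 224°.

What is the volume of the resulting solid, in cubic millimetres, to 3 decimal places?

Volume = 9924.768 mm³

Profile (r,z), 7 vertices: (2.5,38.5) (3,35.5) (9,15) (11.5,8.5) (14.5,3.5) (19,11.5) (13.5,28)
edge 0: (2.5,38.5)→(3,35.5)  cross = 2.5·35.5 − 3·38.5 = -26.7500; (r_i+r_j)·cross = 5.5·-26.7500 = -147.1250
edge 1: (3,35.5)→(9,15)  cross = 3·15 − 9·35.5 = -274.5000; (r_i+r_j)·cross = 12·-274.5000 = -3294.0000
edge 2: (9,15)→(11.5,8.5)  cross = 9·8.5 − 11.5·15 = -96.0000; (r_i+r_j)·cross = 20.5·-96.0000 = -1968.0000
edge 3: (11.5,8.5)→(14.5,3.5)  cross = 11.5·3.5 − 14.5·8.5 = -83.0000; (r_i+r_j)·cross = 26·-83.0000 = -2158.0000
edge 4: (14.5,3.5)→(19,11.5)  cross = 14.5·11.5 − 19·3.5 = 100.2500; (r_i+r_j)·cross = 33.5·100.2500 = 3358.3750
edge 5: (19,11.5)→(13.5,28)  cross = 19·28 − 13.5·11.5 = 376.7500; (r_i+r_j)·cross = 32.5·376.7500 = 12244.3750
edge 6: (13.5,28)→(2.5,38.5)  cross = 13.5·38.5 − 2.5·28 = 449.7500; (r_i+r_j)·cross = 16·449.7500 = 7196.0000
Σcross = 446.5000 → A = |Σcross|/2 = 223.2500 mm²
Σ(r_i+r_j)·cross = 15231.6250 → first moment M = |Σ|/6 = 2538.6042
R_c = M/A = 2538.6042/223.2500 = 11.3711 mm
θ = 224° = 3.909538 rad
V = θ·R_c·A = 3.909538·11.3711·223.2500 = 9924.768 mm³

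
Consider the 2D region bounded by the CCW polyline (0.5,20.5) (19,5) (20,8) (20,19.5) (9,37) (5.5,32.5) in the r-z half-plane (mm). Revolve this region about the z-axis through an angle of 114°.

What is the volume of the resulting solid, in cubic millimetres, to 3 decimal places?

Volume = 7269.445 mm³

Profile (r,z), 6 vertices: (0.5,20.5) (19,5) (20,8) (20,19.5) (9,37) (5.5,32.5)
edge 0: (0.5,20.5)→(19,5)  cross = 0.5·5 − 19·20.5 = -387.0000; (r_i+r_j)·cross = 19.5·-387.0000 = -7546.5000
edge 1: (19,5)→(20,8)  cross = 19·8 − 20·5 = 52.0000; (r_i+r_j)·cross = 39·52.0000 = 2028.0000
edge 2: (20,8)→(20,19.5)  cross = 20·19.5 − 20·8 = 230.0000; (r_i+r_j)·cross = 40·230.0000 = 9200.0000
edge 3: (20,19.5)→(9,37)  cross = 20·37 − 9·19.5 = 564.5000; (r_i+r_j)·cross = 29·564.5000 = 16370.5000
edge 4: (9,37)→(5.5,32.5)  cross = 9·32.5 − 5.5·37 = 89.0000; (r_i+r_j)·cross = 14.5·89.0000 = 1290.5000
edge 5: (5.5,32.5)→(0.5,20.5)  cross = 5.5·20.5 − 0.5·32.5 = 96.5000; (r_i+r_j)·cross = 6·96.5000 = 579.0000
Σcross = 645.0000 → A = |Σcross|/2 = 322.5000 mm²
Σ(r_i+r_j)·cross = 21921.5000 → first moment M = |Σ|/6 = 3653.5833
R_c = M/A = 3653.5833/322.5000 = 11.3289 mm
θ = 114° = 1.989675 rad
V = θ·R_c·A = 1.989675·11.3289·322.5000 = 7269.445 mm³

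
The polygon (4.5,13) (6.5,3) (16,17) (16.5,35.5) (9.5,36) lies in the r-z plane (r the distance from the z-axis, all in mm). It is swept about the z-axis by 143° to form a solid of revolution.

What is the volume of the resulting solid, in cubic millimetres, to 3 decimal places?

Volume = 6699.407 mm³

Profile (r,z), 5 vertices: (4.5,13) (6.5,3) (16,17) (16.5,35.5) (9.5,36)
edge 0: (4.5,13)→(6.5,3)  cross = 4.5·3 − 6.5·13 = -71.0000; (r_i+r_j)·cross = 11·-71.0000 = -781.0000
edge 1: (6.5,3)→(16,17)  cross = 6.5·17 − 16·3 = 62.5000; (r_i+r_j)·cross = 22.5·62.5000 = 1406.2500
edge 2: (16,17)→(16.5,35.5)  cross = 16·35.5 − 16.5·17 = 287.5000; (r_i+r_j)·cross = 32.5·287.5000 = 9343.7500
edge 3: (16.5,35.5)→(9.5,36)  cross = 16.5·36 − 9.5·35.5 = 256.7500; (r_i+r_j)·cross = 26·256.7500 = 6675.5000
edge 4: (9.5,36)→(4.5,13)  cross = 9.5·13 − 4.5·36 = -38.5000; (r_i+r_j)·cross = 14·-38.5000 = -539.0000
Σcross = 497.2500 → A = |Σcross|/2 = 248.6250 mm²
Σ(r_i+r_j)·cross = 16105.5000 → first moment M = |Σ|/6 = 2684.2500
R_c = M/A = 2684.2500/248.6250 = 10.7964 mm
θ = 143° = 2.495821 rad
V = θ·R_c·A = 2.495821·10.7964·248.6250 = 6699.407 mm³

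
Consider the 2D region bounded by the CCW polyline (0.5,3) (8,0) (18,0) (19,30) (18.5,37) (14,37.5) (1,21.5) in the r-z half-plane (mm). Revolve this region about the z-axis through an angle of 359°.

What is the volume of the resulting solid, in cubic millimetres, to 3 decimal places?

Volume = 36527.912 mm³

Profile (r,z), 7 vertices: (0.5,3) (8,0) (18,0) (19,30) (18.5,37) (14,37.5) (1,21.5)
edge 0: (0.5,3)→(8,0)  cross = 0.5·0 − 8·3 = -24.0000; (r_i+r_j)·cross = 8.5·-24.0000 = -204.0000
edge 1: (8,0)→(18,0)  cross = 8·0 − 18·0 = 0.0000; (r_i+r_j)·cross = 26·0.0000 = 0.0000
edge 2: (18,0)→(19,30)  cross = 18·30 − 19·0 = 540.0000; (r_i+r_j)·cross = 37·540.0000 = 19980.0000
edge 3: (19,30)→(18.5,37)  cross = 19·37 − 18.5·30 = 148.0000; (r_i+r_j)·cross = 37.5·148.0000 = 5550.0000
edge 4: (18.5,37)→(14,37.5)  cross = 18.5·37.5 − 14·37 = 175.7500; (r_i+r_j)·cross = 32.5·175.7500 = 5711.8750
edge 5: (14,37.5)→(1,21.5)  cross = 14·21.5 − 1·37.5 = 263.5000; (r_i+r_j)·cross = 15·263.5000 = 3952.5000
edge 6: (1,21.5)→(0.5,3)  cross = 1·3 − 0.5·21.5 = -7.7500; (r_i+r_j)·cross = 1.5·-7.7500 = -11.6250
Σcross = 1095.5000 → A = |Σcross|/2 = 547.7500 mm²
Σ(r_i+r_j)·cross = 34978.7500 → first moment M = |Σ|/6 = 5829.7917
R_c = M/A = 5829.7917/547.7500 = 10.6432 mm
θ = 359° = 6.265732 rad
V = θ·R_c·A = 6.265732·10.6432·547.7500 = 36527.912 mm³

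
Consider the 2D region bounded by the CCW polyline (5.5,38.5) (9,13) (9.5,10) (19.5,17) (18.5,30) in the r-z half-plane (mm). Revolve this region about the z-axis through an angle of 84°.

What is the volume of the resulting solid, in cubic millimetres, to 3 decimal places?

Volume = 4357.729 mm³

Profile (r,z), 5 vertices: (5.5,38.5) (9,13) (9.5,10) (19.5,17) (18.5,30)
edge 0: (5.5,38.5)→(9,13)  cross = 5.5·13 − 9·38.5 = -275.0000; (r_i+r_j)·cross = 14.5·-275.0000 = -3987.5000
edge 1: (9,13)→(9.5,10)  cross = 9·10 − 9.5·13 = -33.5000; (r_i+r_j)·cross = 18.5·-33.5000 = -619.7500
edge 2: (9.5,10)→(19.5,17)  cross = 9.5·17 − 19.5·10 = -33.5000; (r_i+r_j)·cross = 29·-33.5000 = -971.5000
edge 3: (19.5,17)→(18.5,30)  cross = 19.5·30 − 18.5·17 = 270.5000; (r_i+r_j)·cross = 38·270.5000 = 10279.0000
edge 4: (18.5,30)→(5.5,38.5)  cross = 18.5·38.5 − 5.5·30 = 547.2500; (r_i+r_j)·cross = 24·547.2500 = 13134.0000
Σcross = 475.7500 → A = |Σcross|/2 = 237.8750 mm²
Σ(r_i+r_j)·cross = 17834.2500 → first moment M = |Σ|/6 = 2972.3750
R_c = M/A = 2972.3750/237.8750 = 12.4955 mm
θ = 84° = 1.466077 rad
V = θ·R_c·A = 1.466077·12.4955·237.8750 = 4357.729 mm³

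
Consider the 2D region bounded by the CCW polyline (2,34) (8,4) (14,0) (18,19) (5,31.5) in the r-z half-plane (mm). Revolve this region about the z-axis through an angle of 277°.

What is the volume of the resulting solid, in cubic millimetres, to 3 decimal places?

Profile (r,z), 5 vertices: (2,34) (8,4) (14,0) (18,19) (5,31.5)
edge 0: (2,34)→(8,4)  cross = 2·4 − 8·34 = -264.0000; (r_i+r_j)·cross = 10·-264.0000 = -2640.0000
edge 1: (8,4)→(14,0)  cross = 8·0 − 14·4 = -56.0000; (r_i+r_j)·cross = 22·-56.0000 = -1232.0000
edge 2: (14,0)→(18,19)  cross = 14·19 − 18·0 = 266.0000; (r_i+r_j)·cross = 32·266.0000 = 8512.0000
edge 3: (18,19)→(5,31.5)  cross = 18·31.5 − 5·19 = 472.0000; (r_i+r_j)·cross = 23·472.0000 = 10856.0000
edge 4: (5,31.5)→(2,34)  cross = 5·34 − 2·31.5 = 107.0000; (r_i+r_j)·cross = 7·107.0000 = 749.0000
Σcross = 525.0000 → A = |Σcross|/2 = 262.5000 mm²
Σ(r_i+r_j)·cross = 16245.0000 → first moment M = |Σ|/6 = 2707.5000
R_c = M/A = 2707.5000/262.5000 = 10.3143 mm
θ = 277° = 4.834562 rad
V = θ·R_c·A = 4.834562·10.3143·262.5000 = 13089.577 mm³

Volume = 13089.577 mm³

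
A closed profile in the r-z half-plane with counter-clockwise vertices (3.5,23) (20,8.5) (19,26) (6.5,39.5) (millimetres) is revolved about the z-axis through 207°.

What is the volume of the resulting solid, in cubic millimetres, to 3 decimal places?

Volume = 11327.055 mm³

Profile (r,z), 4 vertices: (3.5,23) (20,8.5) (19,26) (6.5,39.5)
edge 0: (3.5,23)→(20,8.5)  cross = 3.5·8.5 − 20·23 = -430.2500; (r_i+r_j)·cross = 23.5·-430.2500 = -10110.8750
edge 1: (20,8.5)→(19,26)  cross = 20·26 − 19·8.5 = 358.5000; (r_i+r_j)·cross = 39·358.5000 = 13981.5000
edge 2: (19,26)→(6.5,39.5)  cross = 19·39.5 − 6.5·26 = 581.5000; (r_i+r_j)·cross = 25.5·581.5000 = 14828.2500
edge 3: (6.5,39.5)→(3.5,23)  cross = 6.5·23 − 3.5·39.5 = 11.2500; (r_i+r_j)·cross = 10·11.2500 = 112.5000
Σcross = 521.0000 → A = |Σcross|/2 = 260.5000 mm²
Σ(r_i+r_j)·cross = 18811.3750 → first moment M = |Σ|/6 = 3135.2292
R_c = M/A = 3135.2292/260.5000 = 12.0354 mm
θ = 207° = 3.612832 rad
V = θ·R_c·A = 3.612832·12.0354·260.5000 = 11327.055 mm³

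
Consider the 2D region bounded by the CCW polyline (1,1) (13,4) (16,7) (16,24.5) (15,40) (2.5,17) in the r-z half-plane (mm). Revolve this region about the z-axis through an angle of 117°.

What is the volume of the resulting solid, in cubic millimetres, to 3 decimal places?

Profile (r,z), 6 vertices: (1,1) (13,4) (16,7) (16,24.5) (15,40) (2.5,17)
edge 0: (1,1)→(13,4)  cross = 1·4 − 13·1 = -9.0000; (r_i+r_j)·cross = 14·-9.0000 = -126.0000
edge 1: (13,4)→(16,7)  cross = 13·7 − 16·4 = 27.0000; (r_i+r_j)·cross = 29·27.0000 = 783.0000
edge 2: (16,7)→(16,24.5)  cross = 16·24.5 − 16·7 = 280.0000; (r_i+r_j)·cross = 32·280.0000 = 8960.0000
edge 3: (16,24.5)→(15,40)  cross = 16·40 − 15·24.5 = 272.5000; (r_i+r_j)·cross = 31·272.5000 = 8447.5000
edge 4: (15,40)→(2.5,17)  cross = 15·17 − 2.5·40 = 155.0000; (r_i+r_j)·cross = 17.5·155.0000 = 2712.5000
edge 5: (2.5,17)→(1,1)  cross = 2.5·1 − 1·17 = -14.5000; (r_i+r_j)·cross = 3.5·-14.5000 = -50.7500
Σcross = 711.0000 → A = |Σcross|/2 = 355.5000 mm²
Σ(r_i+r_j)·cross = 20726.2500 → first moment M = |Σ|/6 = 3454.3750
R_c = M/A = 3454.3750/355.5000 = 9.7169 mm
θ = 117° = 2.042035 rad
V = θ·R_c·A = 2.042035·9.7169·355.5000 = 7053.955 mm³

Volume = 7053.955 mm³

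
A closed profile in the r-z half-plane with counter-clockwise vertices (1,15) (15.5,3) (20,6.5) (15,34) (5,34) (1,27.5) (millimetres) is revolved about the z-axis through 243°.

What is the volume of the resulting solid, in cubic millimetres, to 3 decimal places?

Volume = 17984.862 mm³

Profile (r,z), 6 vertices: (1,15) (15.5,3) (20,6.5) (15,34) (5,34) (1,27.5)
edge 0: (1,15)→(15.5,3)  cross = 1·3 − 15.5·15 = -229.5000; (r_i+r_j)·cross = 16.5·-229.5000 = -3786.7500
edge 1: (15.5,3)→(20,6.5)  cross = 15.5·6.5 − 20·3 = 40.7500; (r_i+r_j)·cross = 35.5·40.7500 = 1446.6250
edge 2: (20,6.5)→(15,34)  cross = 20·34 − 15·6.5 = 582.5000; (r_i+r_j)·cross = 35·582.5000 = 20387.5000
edge 3: (15,34)→(5,34)  cross = 15·34 − 5·34 = 340.0000; (r_i+r_j)·cross = 20·340.0000 = 6800.0000
edge 4: (5,34)→(1,27.5)  cross = 5·27.5 − 1·34 = 103.5000; (r_i+r_j)·cross = 6·103.5000 = 621.0000
edge 5: (1,27.5)→(1,15)  cross = 1·15 − 1·27.5 = -12.5000; (r_i+r_j)·cross = 2·-12.5000 = -25.0000
Σcross = 824.7500 → A = |Σcross|/2 = 412.3750 mm²
Σ(r_i+r_j)·cross = 25443.3750 → first moment M = |Σ|/6 = 4240.5625
R_c = M/A = 4240.5625/412.3750 = 10.2833 mm
θ = 243° = 4.241150 rad
V = θ·R_c·A = 4.241150·10.2833·412.3750 = 17984.862 mm³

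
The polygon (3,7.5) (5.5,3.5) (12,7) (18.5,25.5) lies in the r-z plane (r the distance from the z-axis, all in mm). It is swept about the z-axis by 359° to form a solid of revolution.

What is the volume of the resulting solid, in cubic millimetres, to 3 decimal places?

Volume = 6682.403 mm³

Profile (r,z), 4 vertices: (3,7.5) (5.5,3.5) (12,7) (18.5,25.5)
edge 0: (3,7.5)→(5.5,3.5)  cross = 3·3.5 − 5.5·7.5 = -30.7500; (r_i+r_j)·cross = 8.5·-30.7500 = -261.3750
edge 1: (5.5,3.5)→(12,7)  cross = 5.5·7 − 12·3.5 = -3.5000; (r_i+r_j)·cross = 17.5·-3.5000 = -61.2500
edge 2: (12,7)→(18.5,25.5)  cross = 12·25.5 − 18.5·7 = 176.5000; (r_i+r_j)·cross = 30.5·176.5000 = 5383.2500
edge 3: (18.5,25.5)→(3,7.5)  cross = 18.5·7.5 − 3·25.5 = 62.2500; (r_i+r_j)·cross = 21.5·62.2500 = 1338.3750
Σcross = 204.5000 → A = |Σcross|/2 = 102.2500 mm²
Σ(r_i+r_j)·cross = 6399.0000 → first moment M = |Σ|/6 = 1066.5000
R_c = M/A = 1066.5000/102.2500 = 10.4303 mm
θ = 359° = 6.265732 rad
V = θ·R_c·A = 6.265732·10.4303·102.2500 = 6682.403 mm³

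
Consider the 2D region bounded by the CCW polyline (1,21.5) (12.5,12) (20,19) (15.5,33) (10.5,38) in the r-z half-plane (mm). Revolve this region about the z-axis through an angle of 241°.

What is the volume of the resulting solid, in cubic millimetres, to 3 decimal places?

Profile (r,z), 5 vertices: (1,21.5) (12.5,12) (20,19) (15.5,33) (10.5,38)
edge 0: (1,21.5)→(12.5,12)  cross = 1·12 − 12.5·21.5 = -256.7500; (r_i+r_j)·cross = 13.5·-256.7500 = -3466.1250
edge 1: (12.5,12)→(20,19)  cross = 12.5·19 − 20·12 = -2.5000; (r_i+r_j)·cross = 32.5·-2.5000 = -81.2500
edge 2: (20,19)→(15.5,33)  cross = 20·33 − 15.5·19 = 365.5000; (r_i+r_j)·cross = 35.5·365.5000 = 12975.2500
edge 3: (15.5,33)→(10.5,38)  cross = 15.5·38 − 10.5·33 = 242.5000; (r_i+r_j)·cross = 26·242.5000 = 6305.0000
edge 4: (10.5,38)→(1,21.5)  cross = 10.5·21.5 − 1·38 = 187.7500; (r_i+r_j)·cross = 11.5·187.7500 = 2159.1250
Σcross = 536.5000 → A = |Σcross|/2 = 268.2500 mm²
Σ(r_i+r_j)·cross = 17892.0000 → first moment M = |Σ|/6 = 2982.0000
R_c = M/A = 2982.0000/268.2500 = 11.1165 mm
θ = 241° = 4.206243 rad
V = θ·R_c·A = 4.206243·11.1165·268.2500 = 12543.018 mm³

Volume = 12543.018 mm³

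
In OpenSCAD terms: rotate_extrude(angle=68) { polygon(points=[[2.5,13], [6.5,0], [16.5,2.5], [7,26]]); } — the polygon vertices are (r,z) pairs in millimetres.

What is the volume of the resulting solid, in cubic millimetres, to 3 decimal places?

Volume = 1885.171 mm³

Profile (r,z), 4 vertices: (2.5,13) (6.5,0) (16.5,2.5) (7,26)
edge 0: (2.5,13)→(6.5,0)  cross = 2.5·0 − 6.5·13 = -84.5000; (r_i+r_j)·cross = 9·-84.5000 = -760.5000
edge 1: (6.5,0)→(16.5,2.5)  cross = 6.5·2.5 − 16.5·0 = 16.2500; (r_i+r_j)·cross = 23·16.2500 = 373.7500
edge 2: (16.5,2.5)→(7,26)  cross = 16.5·26 − 7·2.5 = 411.5000; (r_i+r_j)·cross = 23.5·411.5000 = 9670.2500
edge 3: (7,26)→(2.5,13)  cross = 7·13 − 2.5·26 = 26.0000; (r_i+r_j)·cross = 9.5·26.0000 = 247.0000
Σcross = 369.2500 → A = |Σcross|/2 = 184.6250 mm²
Σ(r_i+r_j)·cross = 9530.5000 → first moment M = |Σ|/6 = 1588.4167
R_c = M/A = 1588.4167/184.6250 = 8.6035 mm
θ = 68° = 1.186824 rad
V = θ·R_c·A = 1.186824·8.6035·184.6250 = 1885.171 mm³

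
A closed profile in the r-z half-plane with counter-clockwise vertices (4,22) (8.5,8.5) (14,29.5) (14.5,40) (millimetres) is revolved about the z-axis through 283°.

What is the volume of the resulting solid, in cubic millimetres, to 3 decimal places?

Profile (r,z), 4 vertices: (4,22) (8.5,8.5) (14,29.5) (14.5,40)
edge 0: (4,22)→(8.5,8.5)  cross = 4·8.5 − 8.5·22 = -153.0000; (r_i+r_j)·cross = 12.5·-153.0000 = -1912.5000
edge 1: (8.5,8.5)→(14,29.5)  cross = 8.5·29.5 − 14·8.5 = 131.7500; (r_i+r_j)·cross = 22.5·131.7500 = 2964.3750
edge 2: (14,29.5)→(14.5,40)  cross = 14·40 − 14.5·29.5 = 132.2500; (r_i+r_j)·cross = 28.5·132.2500 = 3769.1250
edge 3: (14.5,40)→(4,22)  cross = 14.5·22 − 4·40 = 159.0000; (r_i+r_j)·cross = 18.5·159.0000 = 2941.5000
Σcross = 270.0000 → A = |Σcross|/2 = 135.0000 mm²
Σ(r_i+r_j)·cross = 7762.5000 → first moment M = |Σ|/6 = 1293.7500
R_c = M/A = 1293.7500/135.0000 = 9.5833 mm
θ = 283° = 4.939282 rad
V = θ·R_c·A = 4.939282·9.5833·135.0000 = 6390.196 mm³

Volume = 6390.196 mm³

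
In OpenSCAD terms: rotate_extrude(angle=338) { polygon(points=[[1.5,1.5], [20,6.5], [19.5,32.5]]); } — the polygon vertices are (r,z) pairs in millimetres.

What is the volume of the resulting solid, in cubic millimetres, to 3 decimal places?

Profile (r,z), 3 vertices: (1.5,1.5) (20,6.5) (19.5,32.5)
edge 0: (1.5,1.5)→(20,6.5)  cross = 1.5·6.5 − 20·1.5 = -20.2500; (r_i+r_j)·cross = 21.5·-20.2500 = -435.3750
edge 1: (20,6.5)→(19.5,32.5)  cross = 20·32.5 − 19.5·6.5 = 523.2500; (r_i+r_j)·cross = 39.5·523.2500 = 20668.3750
edge 2: (19.5,32.5)→(1.5,1.5)  cross = 19.5·1.5 − 1.5·32.5 = -19.5000; (r_i+r_j)·cross = 21·-19.5000 = -409.5000
Σcross = 483.5000 → A = |Σcross|/2 = 241.7500 mm²
Σ(r_i+r_j)·cross = 19823.5000 → first moment M = |Σ|/6 = 3303.9167
R_c = M/A = 3303.9167/241.7500 = 13.6667 mm
θ = 338° = 5.899213 rad
V = θ·R_c·A = 5.899213·13.6667·241.7500 = 19490.508 mm³

Volume = 19490.508 mm³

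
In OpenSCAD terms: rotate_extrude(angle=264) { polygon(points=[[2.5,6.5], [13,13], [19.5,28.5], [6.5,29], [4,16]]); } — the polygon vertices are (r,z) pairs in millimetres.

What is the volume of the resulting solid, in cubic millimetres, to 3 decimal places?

Volume = 9726.790 mm³

Profile (r,z), 5 vertices: (2.5,6.5) (13,13) (19.5,28.5) (6.5,29) (4,16)
edge 0: (2.5,6.5)→(13,13)  cross = 2.5·13 − 13·6.5 = -52.0000; (r_i+r_j)·cross = 15.5·-52.0000 = -806.0000
edge 1: (13,13)→(19.5,28.5)  cross = 13·28.5 − 19.5·13 = 117.0000; (r_i+r_j)·cross = 32.5·117.0000 = 3802.5000
edge 2: (19.5,28.5)→(6.5,29)  cross = 19.5·29 − 6.5·28.5 = 380.2500; (r_i+r_j)·cross = 26·380.2500 = 9886.5000
edge 3: (6.5,29)→(4,16)  cross = 6.5·16 − 4·29 = -12.0000; (r_i+r_j)·cross = 10.5·-12.0000 = -126.0000
edge 4: (4,16)→(2.5,6.5)  cross = 4·6.5 − 2.5·16 = -14.0000; (r_i+r_j)·cross = 6.5·-14.0000 = -91.0000
Σcross = 419.2500 → A = |Σcross|/2 = 209.6250 mm²
Σ(r_i+r_j)·cross = 12666.0000 → first moment M = |Σ|/6 = 2111.0000
R_c = M/A = 2111.0000/209.6250 = 10.0704 mm
θ = 264° = 4.607669 rad
V = θ·R_c·A = 4.607669·10.0704·209.6250 = 9726.790 mm³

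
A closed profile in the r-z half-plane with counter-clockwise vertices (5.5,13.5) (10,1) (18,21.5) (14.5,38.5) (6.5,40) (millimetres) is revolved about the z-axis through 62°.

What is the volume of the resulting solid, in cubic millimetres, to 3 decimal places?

Volume = 3830.130 mm³

Profile (r,z), 5 vertices: (5.5,13.5) (10,1) (18,21.5) (14.5,38.5) (6.5,40)
edge 0: (5.5,13.5)→(10,1)  cross = 5.5·1 − 10·13.5 = -129.5000; (r_i+r_j)·cross = 15.5·-129.5000 = -2007.2500
edge 1: (10,1)→(18,21.5)  cross = 10·21.5 − 18·1 = 197.0000; (r_i+r_j)·cross = 28·197.0000 = 5516.0000
edge 2: (18,21.5)→(14.5,38.5)  cross = 18·38.5 − 14.5·21.5 = 381.2500; (r_i+r_j)·cross = 32.5·381.2500 = 12390.6250
edge 3: (14.5,38.5)→(6.5,40)  cross = 14.5·40 − 6.5·38.5 = 329.7500; (r_i+r_j)·cross = 21·329.7500 = 6924.7500
edge 4: (6.5,40)→(5.5,13.5)  cross = 6.5·13.5 − 5.5·40 = -132.2500; (r_i+r_j)·cross = 12·-132.2500 = -1587.0000
Σcross = 646.2500 → A = |Σcross|/2 = 323.1250 mm²
Σ(r_i+r_j)·cross = 21237.1250 → first moment M = |Σ|/6 = 3539.5208
R_c = M/A = 3539.5208/323.1250 = 10.9540 mm
θ = 62° = 1.082104 rad
V = θ·R_c·A = 1.082104·10.9540·323.1250 = 3830.130 mm³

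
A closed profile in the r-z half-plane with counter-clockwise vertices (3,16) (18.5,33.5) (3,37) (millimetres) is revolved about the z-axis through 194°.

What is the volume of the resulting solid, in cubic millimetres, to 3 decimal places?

Volume = 4500.336 mm³

Profile (r,z), 3 vertices: (3,16) (18.5,33.5) (3,37)
edge 0: (3,16)→(18.5,33.5)  cross = 3·33.5 − 18.5·16 = -195.5000; (r_i+r_j)·cross = 21.5·-195.5000 = -4203.2500
edge 1: (18.5,33.5)→(3,37)  cross = 18.5·37 − 3·33.5 = 584.0000; (r_i+r_j)·cross = 21.5·584.0000 = 12556.0000
edge 2: (3,37)→(3,16)  cross = 3·16 − 3·37 = -63.0000; (r_i+r_j)·cross = 6·-63.0000 = -378.0000
Σcross = 325.5000 → A = |Σcross|/2 = 162.7500 mm²
Σ(r_i+r_j)·cross = 7974.7500 → first moment M = |Σ|/6 = 1329.1250
R_c = M/A = 1329.1250/162.7500 = 8.1667 mm
θ = 194° = 3.385939 rad
V = θ·R_c·A = 3.385939·8.1667·162.7500 = 4500.336 mm³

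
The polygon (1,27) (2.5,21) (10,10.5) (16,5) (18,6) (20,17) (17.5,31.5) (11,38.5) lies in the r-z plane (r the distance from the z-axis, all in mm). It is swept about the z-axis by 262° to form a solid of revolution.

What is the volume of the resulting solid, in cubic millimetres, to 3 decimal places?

Profile (r,z), 8 vertices: (1,27) (2.5,21) (10,10.5) (16,5) (18,6) (20,17) (17.5,31.5) (11,38.5)
edge 0: (1,27)→(2.5,21)  cross = 1·21 − 2.5·27 = -46.5000; (r_i+r_j)·cross = 3.5·-46.5000 = -162.7500
edge 1: (2.5,21)→(10,10.5)  cross = 2.5·10.5 − 10·21 = -183.7500; (r_i+r_j)·cross = 12.5·-183.7500 = -2296.8750
edge 2: (10,10.5)→(16,5)  cross = 10·5 − 16·10.5 = -118.0000; (r_i+r_j)·cross = 26·-118.0000 = -3068.0000
edge 3: (16,5)→(18,6)  cross = 16·6 − 18·5 = 6.0000; (r_i+r_j)·cross = 34·6.0000 = 204.0000
edge 4: (18,6)→(20,17)  cross = 18·17 − 20·6 = 186.0000; (r_i+r_j)·cross = 38·186.0000 = 7068.0000
edge 5: (20,17)→(17.5,31.5)  cross = 20·31.5 − 17.5·17 = 332.5000; (r_i+r_j)·cross = 37.5·332.5000 = 12468.7500
edge 6: (17.5,31.5)→(11,38.5)  cross = 17.5·38.5 − 11·31.5 = 327.2500; (r_i+r_j)·cross = 28.5·327.2500 = 9326.6250
edge 7: (11,38.5)→(1,27)  cross = 11·27 − 1·38.5 = 258.5000; (r_i+r_j)·cross = 12·258.5000 = 3102.0000
Σcross = 762.0000 → A = |Σcross|/2 = 381.0000 mm²
Σ(r_i+r_j)·cross = 26641.7500 → first moment M = |Σ|/6 = 4440.2917
R_c = M/A = 4440.2917/381.0000 = 11.6543 mm
θ = 262° = 4.572763 rad
V = θ·R_c·A = 4.572763·11.6543·381.0000 = 20304.400 mm³

Volume = 20304.400 mm³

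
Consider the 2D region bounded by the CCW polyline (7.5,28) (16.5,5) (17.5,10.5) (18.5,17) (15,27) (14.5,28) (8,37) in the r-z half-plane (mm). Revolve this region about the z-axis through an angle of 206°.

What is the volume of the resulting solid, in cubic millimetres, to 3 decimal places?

Profile (r,z), 7 vertices: (7.5,28) (16.5,5) (17.5,10.5) (18.5,17) (15,27) (14.5,28) (8,37)
edge 0: (7.5,28)→(16.5,5)  cross = 7.5·5 − 16.5·28 = -424.5000; (r_i+r_j)·cross = 24·-424.5000 = -10188.0000
edge 1: (16.5,5)→(17.5,10.5)  cross = 16.5·10.5 − 17.5·5 = 85.7500; (r_i+r_j)·cross = 34·85.7500 = 2915.5000
edge 2: (17.5,10.5)→(18.5,17)  cross = 17.5·17 − 18.5·10.5 = 103.2500; (r_i+r_j)·cross = 36·103.2500 = 3717.0000
edge 3: (18.5,17)→(15,27)  cross = 18.5·27 − 15·17 = 244.5000; (r_i+r_j)·cross = 33.5·244.5000 = 8190.7500
edge 4: (15,27)→(14.5,28)  cross = 15·28 − 14.5·27 = 28.5000; (r_i+r_j)·cross = 29.5·28.5000 = 840.7500
edge 5: (14.5,28)→(8,37)  cross = 14.5·37 − 8·28 = 312.5000; (r_i+r_j)·cross = 22.5·312.5000 = 7031.2500
edge 6: (8,37)→(7.5,28)  cross = 8·28 − 7.5·37 = -53.5000; (r_i+r_j)·cross = 15.5·-53.5000 = -829.2500
Σcross = 296.5000 → A = |Σcross|/2 = 148.2500 mm²
Σ(r_i+r_j)·cross = 11678.0000 → first moment M = |Σ|/6 = 1946.3333
R_c = M/A = 1946.3333/148.2500 = 13.1287 mm
θ = 206° = 3.595378 rad
V = θ·R_c·A = 3.595378·13.1287·148.2500 = 6997.805 mm³

Volume = 6997.805 mm³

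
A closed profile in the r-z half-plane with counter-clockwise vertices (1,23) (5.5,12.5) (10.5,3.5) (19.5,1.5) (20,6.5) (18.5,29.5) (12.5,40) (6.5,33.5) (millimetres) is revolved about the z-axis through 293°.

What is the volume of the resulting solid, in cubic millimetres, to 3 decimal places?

Volume = 28291.328 mm³

Profile (r,z), 8 vertices: (1,23) (5.5,12.5) (10.5,3.5) (19.5,1.5) (20,6.5) (18.5,29.5) (12.5,40) (6.5,33.5)
edge 0: (1,23)→(5.5,12.5)  cross = 1·12.5 − 5.5·23 = -114.0000; (r_i+r_j)·cross = 6.5·-114.0000 = -741.0000
edge 1: (5.5,12.5)→(10.5,3.5)  cross = 5.5·3.5 − 10.5·12.5 = -112.0000; (r_i+r_j)·cross = 16·-112.0000 = -1792.0000
edge 2: (10.5,3.5)→(19.5,1.5)  cross = 10.5·1.5 − 19.5·3.5 = -52.5000; (r_i+r_j)·cross = 30·-52.5000 = -1575.0000
edge 3: (19.5,1.5)→(20,6.5)  cross = 19.5·6.5 − 20·1.5 = 96.7500; (r_i+r_j)·cross = 39.5·96.7500 = 3821.6250
edge 4: (20,6.5)→(18.5,29.5)  cross = 20·29.5 − 18.5·6.5 = 469.7500; (r_i+r_j)·cross = 38.5·469.7500 = 18085.3750
edge 5: (18.5,29.5)→(12.5,40)  cross = 18.5·40 − 12.5·29.5 = 371.2500; (r_i+r_j)·cross = 31·371.2500 = 11508.7500
edge 6: (12.5,40)→(6.5,33.5)  cross = 12.5·33.5 − 6.5·40 = 158.7500; (r_i+r_j)·cross = 19·158.7500 = 3016.2500
edge 7: (6.5,33.5)→(1,23)  cross = 6.5·23 − 1·33.5 = 116.0000; (r_i+r_j)·cross = 7.5·116.0000 = 870.0000
Σcross = 934.0000 → A = |Σcross|/2 = 467.0000 mm²
Σ(r_i+r_j)·cross = 33194.0000 → first moment M = |Σ|/6 = 5532.3333
R_c = M/A = 5532.3333/467.0000 = 11.8465 mm
θ = 293° = 5.113815 rad
V = θ·R_c·A = 5.113815·11.8465·467.0000 = 28291.328 mm³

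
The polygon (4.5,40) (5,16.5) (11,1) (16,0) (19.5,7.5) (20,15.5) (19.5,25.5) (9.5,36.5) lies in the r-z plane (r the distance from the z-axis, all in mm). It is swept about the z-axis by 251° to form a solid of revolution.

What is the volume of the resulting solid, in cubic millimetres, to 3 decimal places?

Profile (r,z), 8 vertices: (4.5,40) (5,16.5) (11,1) (16,0) (19.5,7.5) (20,15.5) (19.5,25.5) (9.5,36.5)
edge 0: (4.5,40)→(5,16.5)  cross = 4.5·16.5 − 5·40 = -125.7500; (r_i+r_j)·cross = 9.5·-125.7500 = -1194.6250
edge 1: (5,16.5)→(11,1)  cross = 5·1 − 11·16.5 = -176.5000; (r_i+r_j)·cross = 16·-176.5000 = -2824.0000
edge 2: (11,1)→(16,0)  cross = 11·0 − 16·1 = -16.0000; (r_i+r_j)·cross = 27·-16.0000 = -432.0000
edge 3: (16,0)→(19.5,7.5)  cross = 16·7.5 − 19.5·0 = 120.0000; (r_i+r_j)·cross = 35.5·120.0000 = 4260.0000
edge 4: (19.5,7.5)→(20,15.5)  cross = 19.5·15.5 − 20·7.5 = 152.2500; (r_i+r_j)·cross = 39.5·152.2500 = 6013.8750
edge 5: (20,15.5)→(19.5,25.5)  cross = 20·25.5 − 19.5·15.5 = 207.7500; (r_i+r_j)·cross = 39.5·207.7500 = 8206.1250
edge 6: (19.5,25.5)→(9.5,36.5)  cross = 19.5·36.5 − 9.5·25.5 = 469.5000; (r_i+r_j)·cross = 29·469.5000 = 13615.5000
edge 7: (9.5,36.5)→(4.5,40)  cross = 9.5·40 − 4.5·36.5 = 215.7500; (r_i+r_j)·cross = 14·215.7500 = 3020.5000
Σcross = 847.0000 → A = |Σcross|/2 = 423.5000 mm²
Σ(r_i+r_j)·cross = 30665.3750 → first moment M = |Σ|/6 = 5110.8958
R_c = M/A = 5110.8958/423.5000 = 12.0682 mm
θ = 251° = 4.380776 rad
V = θ·R_c·A = 4.380776·12.0682·423.5000 = 22389.692 mm³

Volume = 22389.692 mm³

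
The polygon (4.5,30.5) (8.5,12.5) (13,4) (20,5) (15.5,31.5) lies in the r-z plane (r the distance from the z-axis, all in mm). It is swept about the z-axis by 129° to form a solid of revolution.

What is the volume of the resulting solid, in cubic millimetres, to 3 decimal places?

Volume = 7631.374 mm³

Profile (r,z), 5 vertices: (4.5,30.5) (8.5,12.5) (13,4) (20,5) (15.5,31.5)
edge 0: (4.5,30.5)→(8.5,12.5)  cross = 4.5·12.5 − 8.5·30.5 = -203.0000; (r_i+r_j)·cross = 13·-203.0000 = -2639.0000
edge 1: (8.5,12.5)→(13,4)  cross = 8.5·4 − 13·12.5 = -128.5000; (r_i+r_j)·cross = 21.5·-128.5000 = -2762.7500
edge 2: (13,4)→(20,5)  cross = 13·5 − 20·4 = -15.0000; (r_i+r_j)·cross = 33·-15.0000 = -495.0000
edge 3: (20,5)→(15.5,31.5)  cross = 20·31.5 − 15.5·5 = 552.5000; (r_i+r_j)·cross = 35.5·552.5000 = 19613.7500
edge 4: (15.5,31.5)→(4.5,30.5)  cross = 15.5·30.5 − 4.5·31.5 = 331.0000; (r_i+r_j)·cross = 20·331.0000 = 6620.0000
Σcross = 537.0000 → A = |Σcross|/2 = 268.5000 mm²
Σ(r_i+r_j)·cross = 20337.0000 → first moment M = |Σ|/6 = 3389.5000
R_c = M/A = 3389.5000/268.5000 = 12.6238 mm
θ = 129° = 2.251475 rad
V = θ·R_c·A = 2.251475·12.6238·268.5000 = 7631.374 mm³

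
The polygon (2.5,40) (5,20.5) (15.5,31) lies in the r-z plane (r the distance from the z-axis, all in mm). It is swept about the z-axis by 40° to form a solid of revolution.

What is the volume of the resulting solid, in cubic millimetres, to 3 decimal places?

Profile (r,z), 3 vertices: (2.5,40) (5,20.5) (15.5,31)
edge 0: (2.5,40)→(5,20.5)  cross = 2.5·20.5 − 5·40 = -148.7500; (r_i+r_j)·cross = 7.5·-148.7500 = -1115.6250
edge 1: (5,20.5)→(15.5,31)  cross = 5·31 − 15.5·20.5 = -162.7500; (r_i+r_j)·cross = 20.5·-162.7500 = -3336.3750
edge 2: (15.5,31)→(2.5,40)  cross = 15.5·40 − 2.5·31 = 542.5000; (r_i+r_j)·cross = 18·542.5000 = 9765.0000
Σcross = 231.0000 → A = |Σcross|/2 = 115.5000 mm²
Σ(r_i+r_j)·cross = 5313.0000 → first moment M = |Σ|/6 = 885.5000
R_c = M/A = 885.5000/115.5000 = 7.6667 mm
θ = 40° = 0.698132 rad
V = θ·R_c·A = 0.698132·7.6667·115.5000 = 618.196 mm³

Volume = 618.196 mm³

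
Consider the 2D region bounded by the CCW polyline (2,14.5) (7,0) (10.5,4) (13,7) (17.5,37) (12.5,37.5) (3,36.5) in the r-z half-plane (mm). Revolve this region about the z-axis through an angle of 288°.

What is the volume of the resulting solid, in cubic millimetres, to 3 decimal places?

Volume = 18438.321 mm³

Profile (r,z), 7 vertices: (2,14.5) (7,0) (10.5,4) (13,7) (17.5,37) (12.5,37.5) (3,36.5)
edge 0: (2,14.5)→(7,0)  cross = 2·0 − 7·14.5 = -101.5000; (r_i+r_j)·cross = 9·-101.5000 = -913.5000
edge 1: (7,0)→(10.5,4)  cross = 7·4 − 10.5·0 = 28.0000; (r_i+r_j)·cross = 17.5·28.0000 = 490.0000
edge 2: (10.5,4)→(13,7)  cross = 10.5·7 − 13·4 = 21.5000; (r_i+r_j)·cross = 23.5·21.5000 = 505.2500
edge 3: (13,7)→(17.5,37)  cross = 13·37 − 17.5·7 = 358.5000; (r_i+r_j)·cross = 30.5·358.5000 = 10934.2500
edge 4: (17.5,37)→(12.5,37.5)  cross = 17.5·37.5 − 12.5·37 = 193.7500; (r_i+r_j)·cross = 30·193.7500 = 5812.5000
edge 5: (12.5,37.5)→(3,36.5)  cross = 12.5·36.5 − 3·37.5 = 343.7500; (r_i+r_j)·cross = 15.5·343.7500 = 5328.1250
edge 6: (3,36.5)→(2,14.5)  cross = 3·14.5 − 2·36.5 = -29.5000; (r_i+r_j)·cross = 5·-29.5000 = -147.5000
Σcross = 814.5000 → A = |Σcross|/2 = 407.2500 mm²
Σ(r_i+r_j)·cross = 22009.1250 → first moment M = |Σ|/6 = 3668.1875
R_c = M/A = 3668.1875/407.2500 = 9.0072 mm
θ = 288° = 5.026548 rad
V = θ·R_c·A = 5.026548·9.0072·407.2500 = 18438.321 mm³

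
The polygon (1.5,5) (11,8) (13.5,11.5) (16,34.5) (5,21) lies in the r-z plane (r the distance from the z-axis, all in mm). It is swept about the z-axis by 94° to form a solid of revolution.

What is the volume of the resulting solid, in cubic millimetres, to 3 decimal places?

Volume = 3176.938 mm³

Profile (r,z), 5 vertices: (1.5,5) (11,8) (13.5,11.5) (16,34.5) (5,21)
edge 0: (1.5,5)→(11,8)  cross = 1.5·8 − 11·5 = -43.0000; (r_i+r_j)·cross = 12.5·-43.0000 = -537.5000
edge 1: (11,8)→(13.5,11.5)  cross = 11·11.5 − 13.5·8 = 18.5000; (r_i+r_j)·cross = 24.5·18.5000 = 453.2500
edge 2: (13.5,11.5)→(16,34.5)  cross = 13.5·34.5 − 16·11.5 = 281.7500; (r_i+r_j)·cross = 29.5·281.7500 = 8311.6250
edge 3: (16,34.5)→(5,21)  cross = 16·21 − 5·34.5 = 163.5000; (r_i+r_j)·cross = 21·163.5000 = 3433.5000
edge 4: (5,21)→(1.5,5)  cross = 5·5 − 1.5·21 = -6.5000; (r_i+r_j)·cross = 6.5·-6.5000 = -42.2500
Σcross = 414.2500 → A = |Σcross|/2 = 207.1250 mm²
Σ(r_i+r_j)·cross = 11618.6250 → first moment M = |Σ|/6 = 1936.4375
R_c = M/A = 1936.4375/207.1250 = 9.3491 mm
θ = 94° = 1.640609 rad
V = θ·R_c·A = 1.640609·9.3491·207.1250 = 3176.938 mm³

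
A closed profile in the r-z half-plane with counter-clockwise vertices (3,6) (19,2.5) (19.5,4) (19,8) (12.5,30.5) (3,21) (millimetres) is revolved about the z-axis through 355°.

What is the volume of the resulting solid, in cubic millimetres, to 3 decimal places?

Profile (r,z), 6 vertices: (3,6) (19,2.5) (19.5,4) (19,8) (12.5,30.5) (3,21)
edge 0: (3,6)→(19,2.5)  cross = 3·2.5 − 19·6 = -106.5000; (r_i+r_j)·cross = 22·-106.5000 = -2343.0000
edge 1: (19,2.5)→(19.5,4)  cross = 19·4 − 19.5·2.5 = 27.2500; (r_i+r_j)·cross = 38.5·27.2500 = 1049.1250
edge 2: (19.5,4)→(19,8)  cross = 19.5·8 − 19·4 = 80.0000; (r_i+r_j)·cross = 38.5·80.0000 = 3080.0000
edge 3: (19,8)→(12.5,30.5)  cross = 19·30.5 − 12.5·8 = 479.5000; (r_i+r_j)·cross = 31.5·479.5000 = 15104.2500
edge 4: (12.5,30.5)→(3,21)  cross = 12.5·21 − 3·30.5 = 171.0000; (r_i+r_j)·cross = 15.5·171.0000 = 2650.5000
edge 5: (3,21)→(3,6)  cross = 3·6 − 3·21 = -45.0000; (r_i+r_j)·cross = 6·-45.0000 = -270.0000
Σcross = 606.2500 → A = |Σcross|/2 = 303.1250 mm²
Σ(r_i+r_j)·cross = 19270.8750 → first moment M = |Σ|/6 = 3211.8125
R_c = M/A = 3211.8125/303.1250 = 10.5957 mm
θ = 355° = 6.195919 rad
V = θ·R_c·A = 6.195919·10.5957·303.1250 = 19900.130 mm³

Volume = 19900.130 mm³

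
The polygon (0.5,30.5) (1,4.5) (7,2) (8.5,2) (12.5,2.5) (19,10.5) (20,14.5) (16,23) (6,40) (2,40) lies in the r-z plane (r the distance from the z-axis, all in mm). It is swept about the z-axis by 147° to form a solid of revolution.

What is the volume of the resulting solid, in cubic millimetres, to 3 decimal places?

Profile (r,z), 10 vertices: (0.5,30.5) (1,4.5) (7,2) (8.5,2) (12.5,2.5) (19,10.5) (20,14.5) (16,23) (6,40) (2,40)
edge 0: (0.5,30.5)→(1,4.5)  cross = 0.5·4.5 − 1·30.5 = -28.2500; (r_i+r_j)·cross = 1.5·-28.2500 = -42.3750
edge 1: (1,4.5)→(7,2)  cross = 1·2 − 7·4.5 = -29.5000; (r_i+r_j)·cross = 8·-29.5000 = -236.0000
edge 2: (7,2)→(8.5,2)  cross = 7·2 − 8.5·2 = -3.0000; (r_i+r_j)·cross = 15.5·-3.0000 = -46.5000
edge 3: (8.5,2)→(12.5,2.5)  cross = 8.5·2.5 − 12.5·2 = -3.7500; (r_i+r_j)·cross = 21·-3.7500 = -78.7500
edge 4: (12.5,2.5)→(19,10.5)  cross = 12.5·10.5 − 19·2.5 = 83.7500; (r_i+r_j)·cross = 31.5·83.7500 = 2638.1250
edge 5: (19,10.5)→(20,14.5)  cross = 19·14.5 − 20·10.5 = 65.5000; (r_i+r_j)·cross = 39·65.5000 = 2554.5000
edge 6: (20,14.5)→(16,23)  cross = 20·23 − 16·14.5 = 228.0000; (r_i+r_j)·cross = 36·228.0000 = 8208.0000
edge 7: (16,23)→(6,40)  cross = 16·40 − 6·23 = 502.0000; (r_i+r_j)·cross = 22·502.0000 = 11044.0000
edge 8: (6,40)→(2,40)  cross = 6·40 − 2·40 = 160.0000; (r_i+r_j)·cross = 8·160.0000 = 1280.0000
edge 9: (2,40)→(0.5,30.5)  cross = 2·30.5 − 0.5·40 = 41.0000; (r_i+r_j)·cross = 2.5·41.0000 = 102.5000
Σcross = 1015.7500 → A = |Σcross|/2 = 507.8750 mm²
Σ(r_i+r_j)·cross = 25423.5000 → first moment M = |Σ|/6 = 4237.2500
R_c = M/A = 4237.2500/507.8750 = 8.3431 mm
θ = 147° = 2.565634 rad
V = θ·R_c·A = 2.565634·8.3431·507.8750 = 10871.233 mm³

Volume = 10871.233 mm³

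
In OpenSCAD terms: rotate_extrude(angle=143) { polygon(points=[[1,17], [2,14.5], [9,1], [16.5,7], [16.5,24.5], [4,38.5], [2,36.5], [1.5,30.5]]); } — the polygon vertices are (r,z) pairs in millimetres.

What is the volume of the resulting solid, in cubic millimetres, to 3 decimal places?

Profile (r,z), 8 vertices: (1,17) (2,14.5) (9,1) (16.5,7) (16.5,24.5) (4,38.5) (2,36.5) (1.5,30.5)
edge 0: (1,17)→(2,14.5)  cross = 1·14.5 − 2·17 = -19.5000; (r_i+r_j)·cross = 3·-19.5000 = -58.5000
edge 1: (2,14.5)→(9,1)  cross = 2·1 − 9·14.5 = -128.5000; (r_i+r_j)·cross = 11·-128.5000 = -1413.5000
edge 2: (9,1)→(16.5,7)  cross = 9·7 − 16.5·1 = 46.5000; (r_i+r_j)·cross = 25.5·46.5000 = 1185.7500
edge 3: (16.5,7)→(16.5,24.5)  cross = 16.5·24.5 − 16.5·7 = 288.7500; (r_i+r_j)·cross = 33·288.7500 = 9528.7500
edge 4: (16.5,24.5)→(4,38.5)  cross = 16.5·38.5 − 4·24.5 = 537.2500; (r_i+r_j)·cross = 20.5·537.2500 = 11013.6250
edge 5: (4,38.5)→(2,36.5)  cross = 4·36.5 − 2·38.5 = 69.0000; (r_i+r_j)·cross = 6·69.0000 = 414.0000
edge 6: (2,36.5)→(1.5,30.5)  cross = 2·30.5 − 1.5·36.5 = 6.2500; (r_i+r_j)·cross = 3.5·6.2500 = 21.8750
edge 7: (1.5,30.5)→(1,17)  cross = 1.5·17 − 1·30.5 = -5.0000; (r_i+r_j)·cross = 2.5·-5.0000 = -12.5000
Σcross = 794.7500 → A = |Σcross|/2 = 397.3750 mm²
Σ(r_i+r_j)·cross = 20679.5000 → first moment M = |Σ|/6 = 3446.5833
R_c = M/A = 3446.5833/397.3750 = 8.6734 mm
θ = 143° = 2.495821 rad
V = θ·R_c·A = 2.495821·8.6734·397.3750 = 8602.054 mm³

Volume = 8602.054 mm³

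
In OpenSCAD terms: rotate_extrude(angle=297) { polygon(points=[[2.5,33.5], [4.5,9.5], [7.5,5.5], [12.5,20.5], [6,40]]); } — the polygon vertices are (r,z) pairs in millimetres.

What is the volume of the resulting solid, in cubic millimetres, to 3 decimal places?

Profile (r,z), 5 vertices: (2.5,33.5) (4.5,9.5) (7.5,5.5) (12.5,20.5) (6,40)
edge 0: (2.5,33.5)→(4.5,9.5)  cross = 2.5·9.5 − 4.5·33.5 = -127.0000; (r_i+r_j)·cross = 7·-127.0000 = -889.0000
edge 1: (4.5,9.5)→(7.5,5.5)  cross = 4.5·5.5 − 7.5·9.5 = -46.5000; (r_i+r_j)·cross = 12·-46.5000 = -558.0000
edge 2: (7.5,5.5)→(12.5,20.5)  cross = 7.5·20.5 − 12.5·5.5 = 85.0000; (r_i+r_j)·cross = 20·85.0000 = 1700.0000
edge 3: (12.5,20.5)→(6,40)  cross = 12.5·40 − 6·20.5 = 377.0000; (r_i+r_j)·cross = 18.5·377.0000 = 6974.5000
edge 4: (6,40)→(2.5,33.5)  cross = 6·33.5 − 2.5·40 = 101.0000; (r_i+r_j)·cross = 8.5·101.0000 = 858.5000
Σcross = 389.5000 → A = |Σcross|/2 = 194.7500 mm²
Σ(r_i+r_j)·cross = 8086.0000 → first moment M = |Σ|/6 = 1347.6667
R_c = M/A = 1347.6667/194.7500 = 6.9200 mm
θ = 297° = 5.183628 rad
V = θ·R_c·A = 5.183628·6.9200·194.7500 = 6985.803 mm³

Volume = 6985.803 mm³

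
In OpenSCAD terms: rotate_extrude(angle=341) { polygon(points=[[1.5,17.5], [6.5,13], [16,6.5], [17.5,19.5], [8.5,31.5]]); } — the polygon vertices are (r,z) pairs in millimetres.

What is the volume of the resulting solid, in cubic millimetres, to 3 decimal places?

Volume = 13089.492 mm³

Profile (r,z), 5 vertices: (1.5,17.5) (6.5,13) (16,6.5) (17.5,19.5) (8.5,31.5)
edge 0: (1.5,17.5)→(6.5,13)  cross = 1.5·13 − 6.5·17.5 = -94.2500; (r_i+r_j)·cross = 8·-94.2500 = -754.0000
edge 1: (6.5,13)→(16,6.5)  cross = 6.5·6.5 − 16·13 = -165.7500; (r_i+r_j)·cross = 22.5·-165.7500 = -3729.3750
edge 2: (16,6.5)→(17.5,19.5)  cross = 16·19.5 − 17.5·6.5 = 198.2500; (r_i+r_j)·cross = 33.5·198.2500 = 6641.3750
edge 3: (17.5,19.5)→(8.5,31.5)  cross = 17.5·31.5 − 8.5·19.5 = 385.5000; (r_i+r_j)·cross = 26·385.5000 = 10023.0000
edge 4: (8.5,31.5)→(1.5,17.5)  cross = 8.5·17.5 − 1.5·31.5 = 101.5000; (r_i+r_j)·cross = 10·101.5000 = 1015.0000
Σcross = 425.2500 → A = |Σcross|/2 = 212.6250 mm²
Σ(r_i+r_j)·cross = 13196.0000 → first moment M = |Σ|/6 = 2199.3333
R_c = M/A = 2199.3333/212.6250 = 10.3437 mm
θ = 341° = 5.951573 rad
V = θ·R_c·A = 5.951573·10.3437·212.6250 = 13089.492 mm³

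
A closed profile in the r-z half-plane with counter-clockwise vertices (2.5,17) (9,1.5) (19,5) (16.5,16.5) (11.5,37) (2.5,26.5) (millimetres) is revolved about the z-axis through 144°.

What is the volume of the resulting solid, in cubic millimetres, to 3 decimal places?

Volume = 9039.357 mm³

Profile (r,z), 6 vertices: (2.5,17) (9,1.5) (19,5) (16.5,16.5) (11.5,37) (2.5,26.5)
edge 0: (2.5,17)→(9,1.5)  cross = 2.5·1.5 − 9·17 = -149.2500; (r_i+r_j)·cross = 11.5·-149.2500 = -1716.3750
edge 1: (9,1.5)→(19,5)  cross = 9·5 − 19·1.5 = 16.5000; (r_i+r_j)·cross = 28·16.5000 = 462.0000
edge 2: (19,5)→(16.5,16.5)  cross = 19·16.5 − 16.5·5 = 231.0000; (r_i+r_j)·cross = 35.5·231.0000 = 8200.5000
edge 3: (16.5,16.5)→(11.5,37)  cross = 16.5·37 − 11.5·16.5 = 420.7500; (r_i+r_j)·cross = 28·420.7500 = 11781.0000
edge 4: (11.5,37)→(2.5,26.5)  cross = 11.5·26.5 − 2.5·37 = 212.2500; (r_i+r_j)·cross = 14·212.2500 = 2971.5000
edge 5: (2.5,26.5)→(2.5,17)  cross = 2.5·17 − 2.5·26.5 = -23.7500; (r_i+r_j)·cross = 5·-23.7500 = -118.7500
Σcross = 707.5000 → A = |Σcross|/2 = 353.7500 mm²
Σ(r_i+r_j)·cross = 21579.8750 → first moment M = |Σ|/6 = 3596.6458
R_c = M/A = 3596.6458/353.7500 = 10.1672 mm
θ = 144° = 2.513274 rad
V = θ·R_c·A = 2.513274·10.1672·353.7500 = 9039.357 mm³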